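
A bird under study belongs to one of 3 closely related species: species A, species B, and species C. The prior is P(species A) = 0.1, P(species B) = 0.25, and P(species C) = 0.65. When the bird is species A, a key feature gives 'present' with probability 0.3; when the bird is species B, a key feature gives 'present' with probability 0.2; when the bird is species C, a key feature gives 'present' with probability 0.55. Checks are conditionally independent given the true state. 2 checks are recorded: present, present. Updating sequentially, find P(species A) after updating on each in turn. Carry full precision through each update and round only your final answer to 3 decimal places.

After 'present': normaliser = 0.3·0.1000 + 0.2·0.2500 + 0.55·0.6500; P(species A) ≈ 0.0686, P(species B) ≈ 0.1143, P(species C) ≈ 0.8171
After 'present': normaliser = 0.3·0.0686 + 0.2·0.1143 + 0.55·0.8171; P(species A) ≈ 0.0417, P(species B) ≈ 0.0464, P(species C) ≈ 0.9119

0.042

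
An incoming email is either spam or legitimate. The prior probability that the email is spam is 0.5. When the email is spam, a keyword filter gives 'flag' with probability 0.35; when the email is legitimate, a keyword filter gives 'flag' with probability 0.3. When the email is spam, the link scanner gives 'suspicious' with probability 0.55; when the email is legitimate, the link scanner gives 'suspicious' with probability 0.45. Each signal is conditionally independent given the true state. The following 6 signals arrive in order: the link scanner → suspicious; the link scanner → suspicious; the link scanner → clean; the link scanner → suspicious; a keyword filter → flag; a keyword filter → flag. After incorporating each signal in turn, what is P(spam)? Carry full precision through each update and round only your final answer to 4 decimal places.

0.6703

After the link scanner='suspicious': P(spam) = 0.55·0.5000 / (0.55·0.5000 + 0.45·0.5000) ≈ 0.5500
After the link scanner='suspicious': P(spam) = 0.55·0.5500 / (0.55·0.5500 + 0.45·0.4500) ≈ 0.5990
After the link scanner='clean': P(spam) = 0.45·0.5990 / (0.45·0.5990 + 0.55·0.4010) ≈ 0.5500
After the link scanner='suspicious': P(spam) = 0.55·0.5500 / (0.55·0.5500 + 0.45·0.4500) ≈ 0.5990
After a keyword filter='flag': P(spam) = 0.35·0.5990 / (0.35·0.5990 + 0.3·0.4010) ≈ 0.6354
After a keyword filter='flag': P(spam) = 0.35·0.6354 / (0.35·0.6354 + 0.3·0.3646) ≈ 0.6703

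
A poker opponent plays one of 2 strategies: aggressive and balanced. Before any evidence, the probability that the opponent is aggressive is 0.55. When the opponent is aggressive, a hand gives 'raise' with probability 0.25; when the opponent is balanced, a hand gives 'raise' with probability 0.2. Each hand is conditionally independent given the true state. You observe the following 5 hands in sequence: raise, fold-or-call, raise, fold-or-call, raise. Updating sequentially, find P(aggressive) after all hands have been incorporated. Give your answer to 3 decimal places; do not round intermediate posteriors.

0.677

After 'raise': P(aggressive) = 0.25·0.5500 / (0.25·0.5500 + 0.2·0.4500) ≈ 0.6044
After 'fold-or-call': P(aggressive) = 0.75·0.6044 / (0.75·0.6044 + 0.8·0.3956) ≈ 0.5889
After 'raise': P(aggressive) = 0.25·0.5889 / (0.25·0.5889 + 0.2·0.4111) ≈ 0.6416
After 'fold-or-call': P(aggressive) = 0.75·0.6416 / (0.75·0.6416 + 0.8·0.3584) ≈ 0.6267
After 'raise': P(aggressive) = 0.25·0.6267 / (0.25·0.6267 + 0.2·0.3733) ≈ 0.6772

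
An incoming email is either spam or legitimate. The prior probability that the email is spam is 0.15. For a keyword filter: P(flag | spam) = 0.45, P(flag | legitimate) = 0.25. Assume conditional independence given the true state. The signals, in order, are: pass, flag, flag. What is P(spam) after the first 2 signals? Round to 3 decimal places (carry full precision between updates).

0.189

After 'pass': P(spam) = 0.55·0.1500 / (0.55·0.1500 + 0.75·0.8500) ≈ 0.1146
After 'flag': P(spam) = 0.45·0.1146 / (0.45·0.1146 + 0.25·0.8854) ≈ 0.1889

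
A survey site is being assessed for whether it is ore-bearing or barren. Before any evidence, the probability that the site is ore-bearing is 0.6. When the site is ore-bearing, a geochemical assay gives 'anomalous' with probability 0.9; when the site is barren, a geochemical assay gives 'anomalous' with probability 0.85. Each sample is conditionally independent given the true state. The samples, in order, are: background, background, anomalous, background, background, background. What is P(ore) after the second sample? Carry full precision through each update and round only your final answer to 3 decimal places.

0.400

After 'background': P(ore) = 0.1·0.6000 / (0.1·0.6000 + 0.15·0.4000) ≈ 0.5000
After 'background': P(ore) = 0.1·0.5000 / (0.1·0.5000 + 0.15·0.5000) ≈ 0.4000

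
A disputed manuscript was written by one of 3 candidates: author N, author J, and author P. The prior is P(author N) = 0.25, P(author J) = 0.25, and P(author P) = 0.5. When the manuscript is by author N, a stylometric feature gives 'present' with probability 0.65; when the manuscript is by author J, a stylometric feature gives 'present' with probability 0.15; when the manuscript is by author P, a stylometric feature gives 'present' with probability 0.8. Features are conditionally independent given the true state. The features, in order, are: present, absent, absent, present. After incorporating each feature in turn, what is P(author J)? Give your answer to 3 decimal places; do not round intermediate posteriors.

After 'present': normaliser = 0.65·0.2500 + 0.15·0.2500 + 0.8·0.5000; P(author N) ≈ 0.2708, P(author J) ≈ 0.0625, P(author P) ≈ 0.6667
After 'absent': normaliser = 0.35·0.2708 + 0.85·0.0625 + 0.2·0.6667; P(author N) ≈ 0.3370, P(author J) ≈ 0.1889, P(author P) ≈ 0.4741
After 'absent': normaliser = 0.35·0.3370 + 0.85·0.1889 + 0.2·0.4741; P(author N) ≈ 0.3160, P(author J) ≈ 0.4301, P(author P) ≈ 0.2540
After 'present': normaliser = 0.65·0.3160 + 0.15·0.4301 + 0.8·0.2540; P(author N) ≈ 0.4342, P(author J) ≈ 0.1364, P(author P) ≈ 0.4295

0.136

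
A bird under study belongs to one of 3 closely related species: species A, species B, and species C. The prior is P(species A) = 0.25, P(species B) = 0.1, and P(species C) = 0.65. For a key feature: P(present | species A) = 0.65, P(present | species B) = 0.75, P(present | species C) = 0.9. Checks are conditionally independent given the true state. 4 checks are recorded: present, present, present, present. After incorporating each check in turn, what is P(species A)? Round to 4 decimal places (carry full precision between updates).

0.0888

Apply Bayes' rule sequentially, carrying P(species A) forward.
After 'present': normaliser = 0.65·0.2500 + 0.75·0.1000 + 0.9·0.6500; P(species A) ≈ 0.1976, P(species B) ≈ 0.0912, P(species C) ≈ 0.7112
After 'present': normaliser = 0.65·0.1976 + 0.75·0.0912 + 0.9·0.7112; P(species A) ≈ 0.1534, P(species B) ≈ 0.0817, P(species C) ≈ 0.7648
After 'present': normaliser = 0.65·0.1534 + 0.75·0.0817 + 0.9·0.7648; P(species A) ≈ 0.1174, P(species B) ≈ 0.0722, P(species C) ≈ 0.8104
After 'present': normaliser = 0.65·0.1174 + 0.75·0.0722 + 0.9·0.8104; P(species A) ≈ 0.0888, P(species B) ≈ 0.0629, P(species C) ≈ 0.8483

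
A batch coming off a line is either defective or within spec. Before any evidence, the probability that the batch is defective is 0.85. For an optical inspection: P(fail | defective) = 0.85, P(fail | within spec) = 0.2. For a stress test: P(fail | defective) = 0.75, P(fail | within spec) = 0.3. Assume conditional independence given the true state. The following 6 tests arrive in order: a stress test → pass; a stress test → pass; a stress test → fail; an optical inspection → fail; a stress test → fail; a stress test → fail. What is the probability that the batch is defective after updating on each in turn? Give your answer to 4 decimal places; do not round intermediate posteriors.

After a stress test='pass': P(defective) = 0.25·0.8500 / (0.25·0.8500 + 0.7·0.1500) ≈ 0.6693
After a stress test='pass': P(defective) = 0.25·0.6693 / (0.25·0.6693 + 0.7·0.3307) ≈ 0.4195
After a stress test='fail': P(defective) = 0.75·0.4195 / (0.75·0.4195 + 0.3·0.5805) ≈ 0.6437
After an optical inspection='fail': P(defective) = 0.85·0.6437 / (0.85·0.6437 + 0.2·0.3563) ≈ 0.8848
After a stress test='fail': P(defective) = 0.75·0.8848 / (0.75·0.8848 + 0.3·0.1152) ≈ 0.9505
After a stress test='fail': P(defective) = 0.75·0.9505 / (0.75·0.9505 + 0.3·0.0495) ≈ 0.9796

0.9796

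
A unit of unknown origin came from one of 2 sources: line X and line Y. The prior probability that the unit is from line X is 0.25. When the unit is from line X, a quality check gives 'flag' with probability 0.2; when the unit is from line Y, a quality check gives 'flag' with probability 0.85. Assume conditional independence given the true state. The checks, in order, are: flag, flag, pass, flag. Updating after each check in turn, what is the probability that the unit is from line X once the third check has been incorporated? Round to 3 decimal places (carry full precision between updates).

After 'flag': P(line X) = 0.2·0.2500 / (0.2·0.2500 + 0.85·0.7500) ≈ 0.0727
After 'flag': P(line X) = 0.2·0.0727 / (0.2·0.0727 + 0.85·0.9273) ≈ 0.0181
After 'pass': P(line X) = 0.8·0.0181 / (0.8·0.0181 + 0.15·0.9819) ≈ 0.0896

0.090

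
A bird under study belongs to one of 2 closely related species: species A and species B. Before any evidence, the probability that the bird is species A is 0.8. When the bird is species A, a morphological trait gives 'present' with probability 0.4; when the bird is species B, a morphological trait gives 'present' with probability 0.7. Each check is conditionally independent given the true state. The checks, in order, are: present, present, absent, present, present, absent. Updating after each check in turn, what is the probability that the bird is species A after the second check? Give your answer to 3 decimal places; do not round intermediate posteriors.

After 'present': P(species A) = 0.4·0.8000 / (0.4·0.8000 + 0.7·0.2000) ≈ 0.6957
After 'present': P(species A) = 0.4·0.6957 / (0.4·0.6957 + 0.7·0.3043) ≈ 0.5664

0.566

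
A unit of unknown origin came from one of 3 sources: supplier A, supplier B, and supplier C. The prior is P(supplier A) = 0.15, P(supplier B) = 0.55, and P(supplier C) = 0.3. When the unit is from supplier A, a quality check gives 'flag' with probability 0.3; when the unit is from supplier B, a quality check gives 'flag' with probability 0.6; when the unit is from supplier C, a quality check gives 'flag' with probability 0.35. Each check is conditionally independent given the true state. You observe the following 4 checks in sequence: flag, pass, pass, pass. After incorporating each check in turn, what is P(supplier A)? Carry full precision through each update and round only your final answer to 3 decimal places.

0.236

After 'flag': normaliser = 0.3·0.1500 + 0.6·0.5500 + 0.35·0.3000; P(supplier A) ≈ 0.0938, P(supplier B) ≈ 0.6875, P(supplier C) ≈ 0.2188
After 'pass': normaliser = 0.7·0.0938 + 0.4·0.6875 + 0.65·0.2188; P(supplier A) ≈ 0.1359, P(supplier B) ≈ 0.5696, P(supplier C) ≈ 0.2945
After 'pass': normaliser = 0.7·0.1359 + 0.4·0.5696 + 0.65·0.2945; P(supplier A) ≈ 0.1850, P(supplier B) ≈ 0.4429, P(supplier C) ≈ 0.3721
After 'pass': normaliser = 0.7·0.1850 + 0.4·0.4429 + 0.65·0.3721; P(supplier A) ≈ 0.2360, P(supplier B) ≈ 0.3230, P(supplier C) ≈ 0.4410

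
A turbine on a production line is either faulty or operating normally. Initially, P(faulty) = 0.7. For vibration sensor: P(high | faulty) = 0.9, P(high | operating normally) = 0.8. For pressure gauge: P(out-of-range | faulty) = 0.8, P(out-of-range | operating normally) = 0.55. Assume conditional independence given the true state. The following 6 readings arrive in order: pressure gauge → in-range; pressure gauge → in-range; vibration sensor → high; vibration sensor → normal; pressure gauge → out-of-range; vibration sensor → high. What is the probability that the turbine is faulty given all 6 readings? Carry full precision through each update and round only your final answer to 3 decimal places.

After pressure gauge='in-range': P(faulty) = 0.2·0.7000 / (0.2·0.7000 + 0.45·0.3000) ≈ 0.5091
After pressure gauge='in-range': P(faulty) = 0.2·0.5091 / (0.2·0.5091 + 0.45·0.4909) ≈ 0.3155
After vibration sensor='high': P(faulty) = 0.9·0.3155 / (0.9·0.3155 + 0.8·0.6845) ≈ 0.3415
After vibration sensor='normal': P(faulty) = 0.1·0.3415 / (0.1·0.3415 + 0.2·0.6585) ≈ 0.2059
After pressure gauge='out-of-range': P(faulty) = 0.8·0.2059 / (0.8·0.2059 + 0.55·0.7941) ≈ 0.2738
After vibration sensor='high': P(faulty) = 0.9·0.2738 / (0.9·0.2738 + 0.8·0.7262) ≈ 0.2979

0.298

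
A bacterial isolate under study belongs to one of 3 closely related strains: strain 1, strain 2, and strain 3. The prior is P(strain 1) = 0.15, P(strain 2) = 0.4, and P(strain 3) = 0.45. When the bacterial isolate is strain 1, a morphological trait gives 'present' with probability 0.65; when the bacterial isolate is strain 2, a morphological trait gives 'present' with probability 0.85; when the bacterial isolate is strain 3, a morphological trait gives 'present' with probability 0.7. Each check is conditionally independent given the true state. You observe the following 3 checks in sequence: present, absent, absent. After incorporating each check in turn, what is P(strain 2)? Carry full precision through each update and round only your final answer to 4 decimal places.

After 'present': normaliser = 0.65·0.1500 + 0.85·0.4000 + 0.7·0.4500; P(strain 1) ≈ 0.1296, P(strain 2) ≈ 0.4518, P(strain 3) ≈ 0.4186
After 'absent': normaliser = 0.35·0.1296 + 0.15·0.4518 + 0.3·0.4186; P(strain 1) ≈ 0.1900, P(strain 2) ≈ 0.2839, P(strain 3) ≈ 0.5261
After 'absent': normaliser = 0.35·0.1900 + 0.15·0.2839 + 0.3·0.5261; P(strain 1) ≈ 0.2491, P(strain 2) ≈ 0.1596, P(strain 3) ≈ 0.5913

0.1596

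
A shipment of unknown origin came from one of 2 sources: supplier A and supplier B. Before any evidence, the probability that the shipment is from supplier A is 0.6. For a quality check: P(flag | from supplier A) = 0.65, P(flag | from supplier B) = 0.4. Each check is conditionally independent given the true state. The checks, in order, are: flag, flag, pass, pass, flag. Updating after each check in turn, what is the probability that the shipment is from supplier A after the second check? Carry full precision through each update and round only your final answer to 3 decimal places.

0.798

After 'flag': P(supplier A) = 0.65·0.6000 / (0.65·0.6000 + 0.4·0.4000) ≈ 0.7091
After 'flag': P(supplier A) = 0.65·0.7091 / (0.65·0.7091 + 0.4·0.2909) ≈ 0.7984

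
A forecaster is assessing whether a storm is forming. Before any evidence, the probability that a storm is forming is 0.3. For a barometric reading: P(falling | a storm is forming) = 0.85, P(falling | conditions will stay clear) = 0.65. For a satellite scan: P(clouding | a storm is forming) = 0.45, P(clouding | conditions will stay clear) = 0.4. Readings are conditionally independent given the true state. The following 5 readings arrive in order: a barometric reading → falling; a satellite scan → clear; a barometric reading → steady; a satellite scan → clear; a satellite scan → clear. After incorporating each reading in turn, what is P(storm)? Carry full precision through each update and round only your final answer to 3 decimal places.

0.156

After a barometric reading='falling': P(storm) = 0.85·0.3000 / (0.85·0.3000 + 0.65·0.7000) ≈ 0.3592
After a satellite scan='clear': P(storm) = 0.55·0.3592 / (0.55·0.3592 + 0.6·0.6408) ≈ 0.3394
After a barometric reading='steady': P(storm) = 0.15·0.3394 / (0.15·0.3394 + 0.35·0.6606) ≈ 0.1804
After a satellite scan='clear': P(storm) = 0.55·0.1804 / (0.55·0.1804 + 0.6·0.8196) ≈ 0.1679
After a satellite scan='clear': P(storm) = 0.55·0.1679 / (0.55·0.1679 + 0.6·0.8321) ≈ 0.1561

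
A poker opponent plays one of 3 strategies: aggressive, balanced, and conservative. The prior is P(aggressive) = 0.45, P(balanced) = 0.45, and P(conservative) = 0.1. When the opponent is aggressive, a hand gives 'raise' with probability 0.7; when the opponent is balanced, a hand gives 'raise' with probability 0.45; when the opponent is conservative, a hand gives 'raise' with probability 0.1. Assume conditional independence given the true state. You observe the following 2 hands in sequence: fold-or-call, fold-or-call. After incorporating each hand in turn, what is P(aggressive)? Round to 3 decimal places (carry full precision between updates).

0.157

After 'fold-or-call': normaliser = 0.3·0.4500 + 0.55·0.4500 + 0.9·0.1000; P(aggressive) ≈ 0.2857, P(balanced) ≈ 0.5238, P(conservative) ≈ 0.1905
After 'fold-or-call': normaliser = 0.3·0.2857 + 0.55·0.5238 + 0.9·0.1905; P(aggressive) ≈ 0.1572, P(balanced) ≈ 0.5284, P(conservative) ≈ 0.3144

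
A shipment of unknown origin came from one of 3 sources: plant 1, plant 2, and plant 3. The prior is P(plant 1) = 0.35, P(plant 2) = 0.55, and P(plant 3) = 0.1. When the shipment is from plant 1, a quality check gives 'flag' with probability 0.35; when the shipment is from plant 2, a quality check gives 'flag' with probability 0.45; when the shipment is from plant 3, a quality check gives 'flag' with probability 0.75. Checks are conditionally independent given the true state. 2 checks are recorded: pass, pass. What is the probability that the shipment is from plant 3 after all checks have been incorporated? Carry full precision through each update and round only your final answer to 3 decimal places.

Apply Bayes' rule sequentially, carrying P(plant 3) forward.
After 'pass': normaliser = 0.65·0.3500 + 0.55·0.5500 + 0.25·0.1000; P(plant 1) ≈ 0.4099, P(plant 2) ≈ 0.5450, P(plant 3) ≈ 0.0450
After 'pass': normaliser = 0.65·0.4099 + 0.55·0.5450 + 0.25·0.0450; P(plant 1) ≈ 0.4614, P(plant 2) ≈ 0.5191, P(plant 3) ≈ 0.0195

0.020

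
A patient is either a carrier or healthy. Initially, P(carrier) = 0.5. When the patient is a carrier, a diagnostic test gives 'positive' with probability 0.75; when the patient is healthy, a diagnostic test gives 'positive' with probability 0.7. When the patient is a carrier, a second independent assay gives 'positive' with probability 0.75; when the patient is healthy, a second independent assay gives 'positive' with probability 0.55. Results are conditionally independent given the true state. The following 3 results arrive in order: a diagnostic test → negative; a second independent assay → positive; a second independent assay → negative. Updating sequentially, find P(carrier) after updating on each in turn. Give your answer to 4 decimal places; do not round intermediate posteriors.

0.3870

After a diagnostic test='negative': P(carrier) = 0.25·0.5000 / (0.25·0.5000 + 0.3·0.5000) ≈ 0.4545
After a second independent assay='positive': P(carrier) = 0.75·0.4545 / (0.75·0.4545 + 0.55·0.5455) ≈ 0.5319
After a second independent assay='negative': P(carrier) = 0.25·0.5319 / (0.25·0.5319 + 0.45·0.4681) ≈ 0.3870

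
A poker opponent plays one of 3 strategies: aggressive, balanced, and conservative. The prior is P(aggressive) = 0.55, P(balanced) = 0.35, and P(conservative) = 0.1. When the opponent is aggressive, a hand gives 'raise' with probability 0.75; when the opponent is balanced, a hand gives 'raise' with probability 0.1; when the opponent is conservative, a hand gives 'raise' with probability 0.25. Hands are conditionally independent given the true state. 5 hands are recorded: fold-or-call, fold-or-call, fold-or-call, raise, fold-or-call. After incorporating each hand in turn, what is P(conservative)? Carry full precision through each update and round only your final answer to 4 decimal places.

After 'fold-or-call': normaliser = 0.25·0.5500 + 0.9·0.3500 + 0.75·0.1000; P(aggressive) ≈ 0.2607, P(balanced) ≈ 0.5972, P(conservative) ≈ 0.1422
After 'fold-or-call': normaliser = 0.25·0.2607 + 0.9·0.5972 + 0.75·0.1422; P(aggressive) ≈ 0.0919, P(balanced) ≈ 0.7578, P(conservative) ≈ 0.1504
After 'fold-or-call': normaliser = 0.25·0.0919 + 0.9·0.7578 + 0.75·0.1504; P(aggressive) ≈ 0.0281, P(balanced) ≈ 0.8340, P(conservative) ≈ 0.1379
After 'raise': normaliser = 0.75·0.0281 + 0.1·0.8340 + 0.25·0.1379; P(aggressive) ≈ 0.1516, P(balanced) ≈ 0.6003, P(conservative) ≈ 0.2481
After 'fold-or-call': normaliser = 0.25·0.1516 + 0.9·0.6003 + 0.75·0.2481; P(aggressive) ≈ 0.0496, P(balanced) ≈ 0.7069, P(conservative) ≈ 0.2435

0.2435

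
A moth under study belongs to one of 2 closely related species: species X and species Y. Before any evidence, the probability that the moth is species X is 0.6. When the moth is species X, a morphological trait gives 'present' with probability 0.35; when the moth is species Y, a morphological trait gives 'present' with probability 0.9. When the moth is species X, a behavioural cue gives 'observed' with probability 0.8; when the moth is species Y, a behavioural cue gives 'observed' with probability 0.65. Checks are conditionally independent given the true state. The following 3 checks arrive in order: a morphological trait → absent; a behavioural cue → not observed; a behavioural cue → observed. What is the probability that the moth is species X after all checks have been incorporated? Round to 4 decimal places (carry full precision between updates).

0.8727

After a morphological trait='absent': P(species X) = 0.65·0.6000 / (0.65·0.6000 + 0.1·0.4000) ≈ 0.9070
After a behavioural cue='not observed': P(species X) = 0.2·0.9070 / (0.2·0.9070 + 0.35·0.0930) ≈ 0.8478
After a behavioural cue='observed': P(species X) = 0.8·0.8478 / (0.8·0.8478 + 0.65·0.1522) ≈ 0.8727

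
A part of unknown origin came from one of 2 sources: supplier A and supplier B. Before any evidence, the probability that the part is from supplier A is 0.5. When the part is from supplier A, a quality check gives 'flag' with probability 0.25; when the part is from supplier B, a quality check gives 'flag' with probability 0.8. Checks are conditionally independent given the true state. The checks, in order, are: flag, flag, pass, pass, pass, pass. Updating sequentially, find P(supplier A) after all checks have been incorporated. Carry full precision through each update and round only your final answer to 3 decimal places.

After 'flag': P(supplier A) = 0.25·0.5000 / (0.25·0.5000 + 0.8·0.5000) ≈ 0.2381
After 'flag': P(supplier A) = 0.25·0.2381 / (0.25·0.2381 + 0.8·0.7619) ≈ 0.0890
After 'pass': P(supplier A) = 0.75·0.0890 / (0.75·0.0890 + 0.2·0.9110) ≈ 0.2680
After 'pass': P(supplier A) = 0.75·0.2680 / (0.75·0.2680 + 0.2·0.7320) ≈ 0.5786
After 'pass': P(supplier A) = 0.75·0.5786 / (0.75·0.5786 + 0.2·0.4214) ≈ 0.8374
After 'pass': P(supplier A) = 0.75·0.8374 / (0.75·0.8374 + 0.2·0.1626) ≈ 0.9508

0.951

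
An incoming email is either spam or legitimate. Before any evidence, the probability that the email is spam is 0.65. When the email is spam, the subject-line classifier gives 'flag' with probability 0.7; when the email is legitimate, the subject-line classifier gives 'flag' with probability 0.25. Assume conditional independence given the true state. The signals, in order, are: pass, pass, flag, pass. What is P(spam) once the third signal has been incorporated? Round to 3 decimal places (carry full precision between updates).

After 'pass': P(spam) = 0.3·0.6500 / (0.3·0.6500 + 0.75·0.3500) ≈ 0.4262
After 'pass': P(spam) = 0.3·0.4262 / (0.3·0.4262 + 0.75·0.5738) ≈ 0.2291
After 'flag': P(spam) = 0.7·0.2291 / (0.7·0.2291 + 0.25·0.7709) ≈ 0.4541

0.454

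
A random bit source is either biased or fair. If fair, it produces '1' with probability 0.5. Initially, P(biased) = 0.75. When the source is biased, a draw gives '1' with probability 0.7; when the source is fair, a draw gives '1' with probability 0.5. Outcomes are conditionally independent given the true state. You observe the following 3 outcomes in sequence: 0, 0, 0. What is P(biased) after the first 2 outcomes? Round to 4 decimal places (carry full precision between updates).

0.5192

After '0': P(biased) = 0.3·0.7500 / (0.3·0.7500 + 0.5·0.2500) ≈ 0.6429
After '0': P(biased) = 0.3·0.6429 / (0.3·0.6429 + 0.5·0.3571) ≈ 0.5192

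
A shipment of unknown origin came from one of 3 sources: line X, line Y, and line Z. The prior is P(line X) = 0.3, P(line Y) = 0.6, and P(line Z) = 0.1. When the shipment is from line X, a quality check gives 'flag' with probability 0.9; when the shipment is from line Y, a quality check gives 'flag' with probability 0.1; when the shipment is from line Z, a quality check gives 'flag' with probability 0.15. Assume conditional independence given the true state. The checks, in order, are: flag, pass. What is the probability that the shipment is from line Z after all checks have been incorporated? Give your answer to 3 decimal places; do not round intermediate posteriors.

After 'flag': normaliser = 0.9·0.3000 + 0.1·0.6000 + 0.15·0.1000; P(line X) ≈ 0.7826, P(line Y) ≈ 0.1739, P(line Z) ≈ 0.0435
After 'pass': normaliser = 0.1·0.7826 + 0.9·0.1739 + 0.85·0.0435; P(line X) ≈ 0.2880, P(line Y) ≈ 0.5760, P(line Z) ≈ 0.1360

0.136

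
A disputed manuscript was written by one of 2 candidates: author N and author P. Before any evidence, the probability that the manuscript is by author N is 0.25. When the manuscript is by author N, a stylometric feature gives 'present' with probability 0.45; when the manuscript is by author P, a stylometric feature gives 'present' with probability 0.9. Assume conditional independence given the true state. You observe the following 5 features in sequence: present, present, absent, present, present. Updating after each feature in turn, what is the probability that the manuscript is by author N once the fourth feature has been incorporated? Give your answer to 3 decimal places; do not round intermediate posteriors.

0.186

After 'present': P(author N) = 0.45·0.2500 / (0.45·0.2500 + 0.9·0.7500) ≈ 0.1429
After 'present': P(author N) = 0.45·0.1429 / (0.45·0.1429 + 0.9·0.8571) ≈ 0.0769
After 'absent': P(author N) = 0.55·0.0769 / (0.55·0.0769 + 0.1·0.9231) ≈ 0.3143
After 'present': P(author N) = 0.45·0.3143 / (0.45·0.3143 + 0.9·0.6857) ≈ 0.1864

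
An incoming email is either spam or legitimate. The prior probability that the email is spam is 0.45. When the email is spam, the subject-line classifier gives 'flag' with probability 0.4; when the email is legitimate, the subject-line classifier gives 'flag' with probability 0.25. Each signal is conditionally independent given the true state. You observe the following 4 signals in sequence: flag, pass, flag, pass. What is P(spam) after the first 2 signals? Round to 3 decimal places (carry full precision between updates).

After 'flag': P(spam) = 0.4·0.4500 / (0.4·0.4500 + 0.25·0.5500) ≈ 0.5669
After 'pass': P(spam) = 0.6·0.5669 / (0.6·0.5669 + 0.75·0.4331) ≈ 0.5115

0.512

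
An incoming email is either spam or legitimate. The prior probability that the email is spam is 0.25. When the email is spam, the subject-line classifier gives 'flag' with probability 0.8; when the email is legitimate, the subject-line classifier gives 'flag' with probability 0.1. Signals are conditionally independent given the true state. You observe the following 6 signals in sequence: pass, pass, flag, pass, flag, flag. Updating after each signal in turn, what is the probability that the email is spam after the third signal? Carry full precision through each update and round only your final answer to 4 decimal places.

0.1164

Each posterior becomes the prior for the next update.
After 'pass': P(spam) = 0.2·0.2500 / (0.2·0.2500 + 0.9·0.7500) ≈ 0.0690
After 'pass': P(spam) = 0.2·0.0690 / (0.2·0.0690 + 0.9·0.9310) ≈ 0.0162
After 'flag': P(spam) = 0.8·0.0162 / (0.8·0.0162 + 0.1·0.9838) ≈ 0.1164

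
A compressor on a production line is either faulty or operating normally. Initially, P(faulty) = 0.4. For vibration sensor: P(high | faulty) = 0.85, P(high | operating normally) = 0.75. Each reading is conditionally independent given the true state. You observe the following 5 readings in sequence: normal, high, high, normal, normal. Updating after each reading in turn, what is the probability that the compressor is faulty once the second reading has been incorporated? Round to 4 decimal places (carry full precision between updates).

After 'normal': P(faulty) = 0.15·0.4000 / (0.15·0.4000 + 0.25·0.6000) ≈ 0.2857
After 'high': P(faulty) = 0.85·0.2857 / (0.85·0.2857 + 0.75·0.7143) ≈ 0.3119

0.3119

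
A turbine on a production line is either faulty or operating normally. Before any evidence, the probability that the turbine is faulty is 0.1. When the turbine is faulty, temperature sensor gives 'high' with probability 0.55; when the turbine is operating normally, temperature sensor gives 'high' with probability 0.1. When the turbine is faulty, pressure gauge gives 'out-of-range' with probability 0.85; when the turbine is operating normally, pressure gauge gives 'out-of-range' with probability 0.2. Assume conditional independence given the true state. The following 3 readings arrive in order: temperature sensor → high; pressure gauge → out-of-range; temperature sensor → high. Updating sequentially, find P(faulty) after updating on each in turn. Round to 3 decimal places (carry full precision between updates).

0.935

After temperature sensor='high': P(faulty) = 0.55·0.1000 / (0.55·0.1000 + 0.1·0.9000) ≈ 0.3793
After pressure gauge='out-of-range': P(faulty) = 0.85·0.3793 / (0.85·0.3793 + 0.2·0.6207) ≈ 0.7220
After temperature sensor='high': P(faulty) = 0.55·0.7220 / (0.55·0.7220 + 0.1·0.2780) ≈ 0.9346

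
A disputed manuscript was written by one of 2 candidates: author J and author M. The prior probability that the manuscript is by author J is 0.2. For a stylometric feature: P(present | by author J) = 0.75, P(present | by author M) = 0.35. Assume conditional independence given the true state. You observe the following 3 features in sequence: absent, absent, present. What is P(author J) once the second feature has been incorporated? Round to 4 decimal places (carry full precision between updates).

0.0357

After 'absent': P(author J) = 0.25·0.2000 / (0.25·0.2000 + 0.65·0.8000) ≈ 0.0877
After 'absent': P(author J) = 0.25·0.0877 / (0.25·0.0877 + 0.65·0.9123) ≈ 0.0357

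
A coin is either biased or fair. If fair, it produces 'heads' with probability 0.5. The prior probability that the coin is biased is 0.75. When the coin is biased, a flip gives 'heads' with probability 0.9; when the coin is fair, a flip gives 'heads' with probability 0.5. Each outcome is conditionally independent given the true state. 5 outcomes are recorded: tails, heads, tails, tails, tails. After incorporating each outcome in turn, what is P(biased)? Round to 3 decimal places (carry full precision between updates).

Each posterior becomes the prior for the next update.
After 'tails': P(biased) = 0.1·0.7500 / (0.1·0.7500 + 0.5·0.2500) ≈ 0.3750
After 'heads': P(biased) = 0.9·0.3750 / (0.9·0.3750 + 0.5·0.6250) ≈ 0.5192
After 'tails': P(biased) = 0.1·0.5192 / (0.1·0.5192 + 0.5·0.4808) ≈ 0.1776
After 'tails': P(biased) = 0.1·0.1776 / (0.1·0.1776 + 0.5·0.8224) ≈ 0.0414
After 'tails': P(biased) = 0.1·0.0414 / (0.1·0.0414 + 0.5·0.9586) ≈ 0.0086

0.009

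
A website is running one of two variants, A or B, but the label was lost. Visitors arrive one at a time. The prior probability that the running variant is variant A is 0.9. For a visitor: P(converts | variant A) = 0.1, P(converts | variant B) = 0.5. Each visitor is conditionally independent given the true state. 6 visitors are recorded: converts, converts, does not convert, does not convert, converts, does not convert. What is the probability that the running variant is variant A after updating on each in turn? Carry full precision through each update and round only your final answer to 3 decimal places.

0.296

After 'converts': P(A) = 0.1·0.9000 / (0.1·0.9000 + 0.5·0.1000) ≈ 0.6429
After 'converts': P(A) = 0.1·0.6429 / (0.1·0.6429 + 0.5·0.3571) ≈ 0.2647
After 'does not convert': P(A) = 0.9·0.2647 / (0.9·0.2647 + 0.5·0.7353) ≈ 0.3932
After 'does not convert': P(A) = 0.9·0.3932 / (0.9·0.3932 + 0.5·0.6068) ≈ 0.5384
After 'converts': P(A) = 0.1·0.5384 / (0.1·0.5384 + 0.5·0.4616) ≈ 0.1892
After 'does not convert': P(A) = 0.9·0.1892 / (0.9·0.1892 + 0.5·0.8108) ≈ 0.2957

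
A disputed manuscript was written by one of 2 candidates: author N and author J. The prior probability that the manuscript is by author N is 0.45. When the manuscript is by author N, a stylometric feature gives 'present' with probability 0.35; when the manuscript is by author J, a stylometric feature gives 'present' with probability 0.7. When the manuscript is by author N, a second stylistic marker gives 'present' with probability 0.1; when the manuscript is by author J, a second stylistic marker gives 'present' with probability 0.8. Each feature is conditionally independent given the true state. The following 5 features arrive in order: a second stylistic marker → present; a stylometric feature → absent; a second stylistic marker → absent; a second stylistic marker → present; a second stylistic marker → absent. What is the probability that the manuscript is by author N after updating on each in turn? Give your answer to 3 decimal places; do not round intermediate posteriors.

Apply Bayes' rule sequentially, carrying P(author N) forward.
After a second stylistic marker='present': P(author N) = 0.1·0.4500 / (0.1·0.4500 + 0.8·0.5500) ≈ 0.0928
After a stylometric feature='absent': P(author N) = 0.65·0.0928 / (0.65·0.0928 + 0.3·0.9072) ≈ 0.1814
After a second stylistic marker='absent': P(author N) = 0.9·0.1814 / (0.9·0.1814 + 0.2·0.8186) ≈ 0.4993
After a second stylistic marker='present': P(author N) = 0.1·0.4993 / (0.1·0.4993 + 0.8·0.5007) ≈ 0.1108
After a second stylistic marker='absent': P(author N) = 0.9·0.1108 / (0.9·0.1108 + 0.2·0.8892) ≈ 0.3593

0.359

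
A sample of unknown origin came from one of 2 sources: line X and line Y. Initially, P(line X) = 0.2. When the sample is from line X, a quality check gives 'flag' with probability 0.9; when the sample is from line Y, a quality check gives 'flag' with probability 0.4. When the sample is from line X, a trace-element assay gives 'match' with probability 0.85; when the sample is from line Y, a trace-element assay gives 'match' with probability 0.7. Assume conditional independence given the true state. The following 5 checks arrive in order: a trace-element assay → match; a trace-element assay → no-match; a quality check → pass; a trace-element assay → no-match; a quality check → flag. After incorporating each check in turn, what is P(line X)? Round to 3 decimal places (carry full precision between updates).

0.028

After a trace-element assay='match': P(line X) = 0.85·0.2000 / (0.85·0.2000 + 0.7·0.8000) ≈ 0.2329
After a trace-element assay='no-match': P(line X) = 0.15·0.2329 / (0.15·0.2329 + 0.3·0.7671) ≈ 0.1318
After a quality check='pass': P(line X) = 0.1·0.1318 / (0.1·0.1318 + 0.6·0.8682) ≈ 0.0247
After a trace-element assay='no-match': P(line X) = 0.15·0.0247 / (0.15·0.0247 + 0.3·0.9753) ≈ 0.0125
After a quality check='flag': P(line X) = 0.9·0.0125 / (0.9·0.0125 + 0.4·0.9875) ≈ 0.0277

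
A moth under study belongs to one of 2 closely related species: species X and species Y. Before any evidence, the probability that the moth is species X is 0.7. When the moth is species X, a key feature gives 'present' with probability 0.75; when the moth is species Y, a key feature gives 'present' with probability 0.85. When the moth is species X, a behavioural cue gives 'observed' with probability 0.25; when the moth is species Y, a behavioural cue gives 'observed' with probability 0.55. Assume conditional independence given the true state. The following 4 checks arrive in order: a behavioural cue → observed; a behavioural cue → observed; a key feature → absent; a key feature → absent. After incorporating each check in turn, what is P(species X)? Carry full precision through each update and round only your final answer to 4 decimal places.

After a behavioural cue='observed': P(species X) = 0.25·0.7000 / (0.25·0.7000 + 0.55·0.3000) ≈ 0.5147
After a behavioural cue='observed': P(species X) = 0.25·0.5147 / (0.25·0.5147 + 0.55·0.4853) ≈ 0.3253
After a key feature='absent': P(species X) = 0.25·0.3253 / (0.25·0.3253 + 0.15·0.6747) ≈ 0.4455
After a key feature='absent': P(species X) = 0.25·0.4455 / (0.25·0.4455 + 0.15·0.5545) ≈ 0.5725

0.5725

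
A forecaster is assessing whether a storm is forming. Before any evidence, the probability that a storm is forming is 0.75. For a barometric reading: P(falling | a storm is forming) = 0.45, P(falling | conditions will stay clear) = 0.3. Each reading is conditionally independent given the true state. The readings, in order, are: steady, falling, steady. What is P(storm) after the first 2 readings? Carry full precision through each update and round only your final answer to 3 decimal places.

0.780

After 'steady': P(storm) = 0.55·0.7500 / (0.55·0.7500 + 0.7·0.2500) ≈ 0.7021
After 'falling': P(storm) = 0.45·0.7021 / (0.45·0.7021 + 0.3·0.2979) ≈ 0.7795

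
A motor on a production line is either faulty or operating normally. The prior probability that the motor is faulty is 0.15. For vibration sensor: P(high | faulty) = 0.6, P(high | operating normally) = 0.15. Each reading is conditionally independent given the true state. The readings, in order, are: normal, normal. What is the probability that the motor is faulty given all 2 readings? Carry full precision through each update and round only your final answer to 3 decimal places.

After 'normal': P(faulty) = 0.4·0.1500 / (0.4·0.1500 + 0.85·0.8500) ≈ 0.0767
After 'normal': P(faulty) = 0.4·0.0767 / (0.4·0.0767 + 0.85·0.9233) ≈ 0.0376

0.038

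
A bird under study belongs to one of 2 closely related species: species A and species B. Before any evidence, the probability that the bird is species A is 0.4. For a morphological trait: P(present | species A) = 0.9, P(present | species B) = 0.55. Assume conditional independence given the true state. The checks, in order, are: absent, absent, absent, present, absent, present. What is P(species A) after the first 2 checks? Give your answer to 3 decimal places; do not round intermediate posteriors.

0.032

Each posterior becomes the prior for the next update.
After 'absent': P(species A) = 0.1·0.4000 / (0.1·0.4000 + 0.45·0.6000) ≈ 0.1290
After 'absent': P(species A) = 0.1·0.1290 / (0.1·0.1290 + 0.45·0.8710) ≈ 0.0319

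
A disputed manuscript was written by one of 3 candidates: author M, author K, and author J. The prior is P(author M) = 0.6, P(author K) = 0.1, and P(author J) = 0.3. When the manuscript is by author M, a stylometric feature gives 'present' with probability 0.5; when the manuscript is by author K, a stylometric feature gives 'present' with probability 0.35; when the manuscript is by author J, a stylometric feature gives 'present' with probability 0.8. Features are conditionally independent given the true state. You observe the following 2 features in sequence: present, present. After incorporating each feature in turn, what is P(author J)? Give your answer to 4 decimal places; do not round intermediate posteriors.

Each posterior becomes the prior for the next update.
After 'present': normaliser = 0.5·0.6000 + 0.35·0.1000 + 0.8·0.3000; P(author M) ≈ 0.5217, P(author K) ≈ 0.0609, P(author J) ≈ 0.4174
After 'present': normaliser = 0.5·0.5217 + 0.35·0.0609 + 0.8·0.4174; P(author M) ≈ 0.4234, P(author K) ≈ 0.0346, P(author J) ≈ 0.5420

0.5420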